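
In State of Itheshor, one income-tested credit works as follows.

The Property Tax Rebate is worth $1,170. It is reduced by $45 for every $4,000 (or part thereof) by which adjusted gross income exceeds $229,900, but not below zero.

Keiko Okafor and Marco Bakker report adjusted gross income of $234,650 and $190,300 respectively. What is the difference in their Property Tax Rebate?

$90

Keiko ($234,650): Property Tax Rebate: income exceeds $229,900 by $4,750, which is 2 full-or-partial $4,000 increments; reduction = 2 × $45 = $90, leaving $1,080.
Marco ($190,300): Property Tax Rebate: $190,300 is at or below the $229,900 threshold, so the full $1,170 applies.
Difference: |$1,080 − $1,170| = $90.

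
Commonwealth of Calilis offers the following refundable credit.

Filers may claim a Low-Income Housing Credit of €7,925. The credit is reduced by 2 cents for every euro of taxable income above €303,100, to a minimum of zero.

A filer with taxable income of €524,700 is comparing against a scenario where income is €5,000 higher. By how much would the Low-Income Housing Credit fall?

At €524,700 — 2% of the €221,600 excess over €303,100 is €4,432; credit = €7,925 − €4,432 = €3,493.
At €529,700 — 2% of the €226,600 excess over €303,100 is €4,532; credit = €7,925 − €4,532 = €3,393.
Lost: €3,493 − €3,393 = €100.

€100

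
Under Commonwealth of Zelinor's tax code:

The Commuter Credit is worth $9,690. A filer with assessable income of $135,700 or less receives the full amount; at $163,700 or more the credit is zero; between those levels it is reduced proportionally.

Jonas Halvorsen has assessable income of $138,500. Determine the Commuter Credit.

Commuter Credit: $138,500 is $2,800 into a $28,000 phase-out range, leaving 25,200/28,000 of the credit: $9,690 × 25,200/28,000 = $8,721.

$8,721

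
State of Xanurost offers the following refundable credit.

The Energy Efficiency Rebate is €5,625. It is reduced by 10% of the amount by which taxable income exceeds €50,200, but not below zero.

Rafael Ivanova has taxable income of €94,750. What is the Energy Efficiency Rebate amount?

Energy Efficiency Rebate: 10% of the €44,550 excess over €50,200 is €4,455; credit = €5,625 − €4,455 = €1,170.

€1,170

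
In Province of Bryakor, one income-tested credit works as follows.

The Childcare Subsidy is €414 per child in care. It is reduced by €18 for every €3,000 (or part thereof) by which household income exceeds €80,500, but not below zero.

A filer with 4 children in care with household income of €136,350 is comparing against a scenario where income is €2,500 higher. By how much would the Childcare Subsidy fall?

At €136,350 — base = 4 × €414 = €1,656. income exceeds €80,500 by €55,850, which is 19 full-or-partial €3,000 increments; reduction = 19 × €18 = €342, leaving €1,314.
At €138,850 — base = 4 × €414 = €1,656. income exceeds €80,500 by €58,350, which is 20 full-or-partial €3,000 increments; reduction = 20 × €18 = €360, leaving €1,296.
Lost: €1,314 − €1,296 = €18.

€18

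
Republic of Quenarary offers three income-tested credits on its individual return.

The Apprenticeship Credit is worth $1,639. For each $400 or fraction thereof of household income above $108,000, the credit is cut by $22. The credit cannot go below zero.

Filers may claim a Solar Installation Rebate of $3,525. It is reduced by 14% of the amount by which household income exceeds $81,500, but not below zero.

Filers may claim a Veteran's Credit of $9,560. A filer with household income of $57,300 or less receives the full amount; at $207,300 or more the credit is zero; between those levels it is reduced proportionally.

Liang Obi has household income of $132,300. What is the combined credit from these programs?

Apprenticeship Credit: income exceeds $108,000 by $24,300, which is 61 full-or-partial $400 increments; reduction = 61 × $22 = $1,342, leaving $297.
Solar Installation Rebate: 14% of the $50,800 excess over $81,500 is $7,112 ≥ base, so the credit is $0.
Veteran's Credit: $132,300 is $75,000 into a $150,000 phase-out range, leaving 75,000/150,000 of the credit: $9,560 × 75,000/150,000 = $4,780.
Total: $297 + $0 + $4,780 = $5,077.

$5,077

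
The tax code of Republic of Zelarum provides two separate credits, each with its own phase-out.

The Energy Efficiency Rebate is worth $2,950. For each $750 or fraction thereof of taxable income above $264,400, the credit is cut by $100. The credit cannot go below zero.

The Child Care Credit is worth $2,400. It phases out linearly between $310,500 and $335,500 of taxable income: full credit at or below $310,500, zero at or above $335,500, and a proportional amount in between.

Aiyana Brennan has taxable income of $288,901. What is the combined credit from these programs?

Energy Efficiency Rebate: income exceeds $264,400 by $24,501 → 33 increments × $100 = $3,300 ≥ base, so the credit is $0.
Child Care Credit: $288,901 is at or below the $310,500 threshold, so the full $2,400 applies.
Total: $0 + $2,400 = $2,400.

$2,400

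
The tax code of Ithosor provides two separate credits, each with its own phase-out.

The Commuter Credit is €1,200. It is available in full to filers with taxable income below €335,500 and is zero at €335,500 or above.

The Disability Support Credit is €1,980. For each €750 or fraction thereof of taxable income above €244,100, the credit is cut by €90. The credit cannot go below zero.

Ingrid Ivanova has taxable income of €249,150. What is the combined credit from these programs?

Commuter Credit: €249,150 is below the €335,500 cutoff, so the full €1,200 applies.
Disability Support Credit: income exceeds €244,100 by €5,050, which is 7 full-or-partial €750 increments; reduction = 7 × €90 = €630, leaving €1,350.
Total: €1,200 + €1,350 = €2,550.

€2,550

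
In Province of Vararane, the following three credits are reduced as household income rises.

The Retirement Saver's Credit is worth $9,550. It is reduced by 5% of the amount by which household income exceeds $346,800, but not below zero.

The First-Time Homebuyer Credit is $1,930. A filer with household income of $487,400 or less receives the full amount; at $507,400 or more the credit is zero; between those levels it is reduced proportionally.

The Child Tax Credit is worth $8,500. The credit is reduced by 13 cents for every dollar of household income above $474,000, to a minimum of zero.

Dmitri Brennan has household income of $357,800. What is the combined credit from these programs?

$19,430

Retirement Saver's Credit: 5% of the $11,000 excess over $346,800 is $550; credit = $9,550 − $550 = $9,000.
First-Time Homebuyer Credit: $357,800 is at or below the $487,400 threshold, so the full $1,930 applies.
Child Tax Credit: $357,800 is at or below the $474,000 threshold, so the full $8,500 applies.
Total: $9,000 + $1,930 + $8,500 = $19,430.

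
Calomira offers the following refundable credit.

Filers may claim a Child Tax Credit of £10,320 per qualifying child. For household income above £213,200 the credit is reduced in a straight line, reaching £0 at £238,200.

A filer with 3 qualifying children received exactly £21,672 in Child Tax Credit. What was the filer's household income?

Full credit = 3 × £10,320 = £30,960.
£21,672 is 21,672/30,960 of the full £30,960, so 9,288/30,960 of the £25,000 range has been used: income = £213,200 + £25,000 × 9,288/30,960 = £220,700.

£220,700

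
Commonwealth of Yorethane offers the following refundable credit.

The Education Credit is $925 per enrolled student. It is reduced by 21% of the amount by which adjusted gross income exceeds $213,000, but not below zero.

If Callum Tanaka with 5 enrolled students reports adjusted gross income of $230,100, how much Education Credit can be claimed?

$1,034

Education Credit: base = 5 × $925 = $4,625. 21% of the $17,100 excess over $213,000 is $3,591; credit = $4,625 − $3,591 = $1,034.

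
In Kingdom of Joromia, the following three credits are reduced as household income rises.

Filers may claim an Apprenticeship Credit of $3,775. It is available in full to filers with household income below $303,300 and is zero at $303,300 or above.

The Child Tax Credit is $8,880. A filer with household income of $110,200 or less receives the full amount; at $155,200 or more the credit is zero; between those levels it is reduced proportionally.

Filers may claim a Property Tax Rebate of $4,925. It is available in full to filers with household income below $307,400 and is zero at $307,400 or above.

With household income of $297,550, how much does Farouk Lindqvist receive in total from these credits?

Apprenticeship Credit: $297,550 is below the $303,300 cutoff, so the full $3,775 applies.
Child Tax Credit: $297,550 is at or above $155,200, so the credit is $0.
Property Tax Rebate: $297,550 is below the $307,400 cutoff, so the full $4,925 applies.
Total: $3,775 + $0 + $4,925 = $8,700.

$8,700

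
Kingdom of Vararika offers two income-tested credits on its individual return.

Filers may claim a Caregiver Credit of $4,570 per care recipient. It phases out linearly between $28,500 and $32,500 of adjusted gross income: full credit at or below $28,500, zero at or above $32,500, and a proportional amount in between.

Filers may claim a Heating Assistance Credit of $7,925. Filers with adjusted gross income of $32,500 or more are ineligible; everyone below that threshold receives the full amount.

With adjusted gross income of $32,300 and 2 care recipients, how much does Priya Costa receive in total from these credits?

Caregiver Credit: base = 2 × $4,570 = $9,140. $32,300 is $3,800 into a $4,000 phase-out range, leaving 200/4,000 of the credit: $9,140 × 200/4,000 = $457.
Heating Assistance Credit: $32,300 is below the $32,500 cutoff, so the full $7,925 applies.
Total: $457 + $7,925 = $8,382.

$8,382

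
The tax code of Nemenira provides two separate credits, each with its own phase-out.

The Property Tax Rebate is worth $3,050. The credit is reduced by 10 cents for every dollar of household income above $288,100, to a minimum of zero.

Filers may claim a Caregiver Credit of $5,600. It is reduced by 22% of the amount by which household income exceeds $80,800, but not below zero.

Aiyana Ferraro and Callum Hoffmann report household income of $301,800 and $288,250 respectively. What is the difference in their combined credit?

$1,355

Aiyana ($301,800): Property Tax Rebate: 10% of the $13,700 excess over $288,100 is $1,370; credit = $3,050 − $1,370 = $1,680. Caregiver Credit: 22% of the $221,000 excess over $80,800 is $48,620 ≥ base, so the credit is $0. total $1,680 + $0 = $1,680
Callum ($288,250): Property Tax Rebate: 10% of the $150 excess over $288,100 is $15; credit = $3,050 − $15 = $3,035. Caregiver Credit: 22% of the $207,450 excess over $80,800 is $45,639 ≥ base, so the credit is $0. total $3,035 + $0 = $3,035
Difference: |$1,680 − $3,035| = $1,355.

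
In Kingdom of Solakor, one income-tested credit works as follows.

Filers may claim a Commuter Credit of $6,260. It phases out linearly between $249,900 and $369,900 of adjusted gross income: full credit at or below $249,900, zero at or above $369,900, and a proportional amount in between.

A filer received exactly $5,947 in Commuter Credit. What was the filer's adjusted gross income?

$5,947 is 5,947/6,260 of the full $6,260, so 313/6,260 of the $120,000 range has been used: income = $249,900 + $120,000 × 313/6,260 = $255,900.

$255,900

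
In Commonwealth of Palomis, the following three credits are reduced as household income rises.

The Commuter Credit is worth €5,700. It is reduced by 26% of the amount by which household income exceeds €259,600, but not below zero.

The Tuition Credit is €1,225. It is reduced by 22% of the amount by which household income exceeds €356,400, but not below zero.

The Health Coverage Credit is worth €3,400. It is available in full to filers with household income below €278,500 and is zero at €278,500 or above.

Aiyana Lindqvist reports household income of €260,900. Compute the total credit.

€9,987

Commuter Credit: 26% of the €1,300 excess over €259,600 is €338; credit = €5,700 − €338 = €5,362.
Tuition Credit: €260,900 is at or below the €356,400 threshold, so the full €1,225 applies.
Health Coverage Credit: €260,900 is below the €278,500 cutoff, so the full €3,400 applies.
Total: €5,362 + €1,225 + €3,400 = €9,987.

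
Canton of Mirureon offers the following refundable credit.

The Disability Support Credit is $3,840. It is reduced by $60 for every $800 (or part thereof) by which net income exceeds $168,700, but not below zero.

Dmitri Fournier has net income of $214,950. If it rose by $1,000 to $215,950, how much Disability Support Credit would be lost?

At $214,950 — income exceeds $168,700 by $46,250, which is 58 full-or-partial $800 increments; reduction = 58 × $60 = $3,480, leaving $360.
At $215,950 — income exceeds $168,700 by $47,250, which is 60 full-or-partial $800 increments; reduction = 60 × $60 = $3,600, leaving $240.
Lost: $360 − $240 = $120.

$120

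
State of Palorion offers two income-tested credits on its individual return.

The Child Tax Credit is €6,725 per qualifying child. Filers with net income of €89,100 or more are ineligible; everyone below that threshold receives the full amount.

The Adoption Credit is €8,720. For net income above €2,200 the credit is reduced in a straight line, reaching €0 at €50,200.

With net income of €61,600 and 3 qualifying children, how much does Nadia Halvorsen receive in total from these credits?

Child Tax Credit: base = 3 × €6,725 = €20,175. €61,600 is below the €89,100 cutoff, so the full €20,175 applies.
Adoption Credit: €61,600 is at or above €50,200, so the credit is €0.
Total: €20,175 + €0 = €20,175.

€20,175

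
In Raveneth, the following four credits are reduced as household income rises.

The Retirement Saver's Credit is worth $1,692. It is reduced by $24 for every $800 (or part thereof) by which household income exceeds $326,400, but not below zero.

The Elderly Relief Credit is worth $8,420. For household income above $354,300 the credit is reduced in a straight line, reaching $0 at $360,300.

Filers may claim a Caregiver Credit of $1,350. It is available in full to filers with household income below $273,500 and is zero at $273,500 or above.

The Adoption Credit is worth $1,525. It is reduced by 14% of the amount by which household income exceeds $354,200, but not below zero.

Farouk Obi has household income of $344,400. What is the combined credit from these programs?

$11,085

Retirement Saver's Credit: income exceeds $326,400 by $18,000, which is 23 full-or-partial $800 increments; reduction = 23 × $24 = $552, leaving $1,140.
Elderly Relief Credit: $344,400 is at or below the $354,300 threshold, so the full $8,420 applies.
Caregiver Credit: $344,400 meets or exceeds the $273,500 cutoff, so the credit is $0.
Adoption Credit: $344,400 is at or below the $354,200 threshold, so the full $1,525 applies.
Total: $1,140 + $8,420 + $0 + $1,525 = $11,085.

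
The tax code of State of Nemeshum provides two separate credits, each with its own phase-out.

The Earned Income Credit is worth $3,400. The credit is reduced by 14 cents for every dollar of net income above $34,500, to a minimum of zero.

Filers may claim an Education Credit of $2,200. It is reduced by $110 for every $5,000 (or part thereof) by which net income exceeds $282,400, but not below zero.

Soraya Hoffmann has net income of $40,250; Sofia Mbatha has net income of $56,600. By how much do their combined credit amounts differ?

Soraya ($40,250): Earned Income Credit: 14% of the $5,750 excess over $34,500 is $805; credit = $3,400 − $805 = $2,595. Education Credit: $40,250 is at or below the $282,400 threshold, so the full $2,200 applies. total $2,595 + $2,200 = $4,795
Sofia ($56,600): Earned Income Credit: 14% of the $22,100 excess over $34,500 is $3,094; credit = $3,400 − $3,094 = $306. Education Credit: $56,600 is at or below the $282,400 threshold, so the full $2,200 applies. total $306 + $2,200 = $2,506
Difference: |$4,795 − $2,506| = $2,289.

$2,289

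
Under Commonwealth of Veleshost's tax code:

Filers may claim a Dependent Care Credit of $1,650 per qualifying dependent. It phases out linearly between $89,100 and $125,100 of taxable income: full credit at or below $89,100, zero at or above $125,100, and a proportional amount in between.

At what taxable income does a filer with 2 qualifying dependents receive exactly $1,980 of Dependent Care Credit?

$103,500

Full credit = 2 × $1,650 = $3,300.
$1,980 is 1,980/3,300 of the full $3,300, so 1,320/3,300 of the $36,000 range has been used: income = $89,100 + $36,000 × 1,320/3,300 = $103,500.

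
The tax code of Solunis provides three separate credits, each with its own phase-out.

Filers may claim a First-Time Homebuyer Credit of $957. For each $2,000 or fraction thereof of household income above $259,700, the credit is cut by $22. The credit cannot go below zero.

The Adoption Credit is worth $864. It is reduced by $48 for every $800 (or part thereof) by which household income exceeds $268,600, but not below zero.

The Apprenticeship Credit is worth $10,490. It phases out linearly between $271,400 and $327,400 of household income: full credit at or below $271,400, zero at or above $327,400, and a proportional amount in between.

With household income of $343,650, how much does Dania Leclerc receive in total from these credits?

$33

First-Time Homebuyer Credit: income exceeds $259,700 by $83,950, which is 42 full-or-partial $2,000 increments; reduction = 42 × $22 = $924, leaving $33.
Adoption Credit: income exceeds $268,600 by $75,050 → 94 increments × $48 = $4,512 ≥ base, so the credit is $0.
Apprenticeship Credit: $343,650 is at or above $327,400, so the credit is $0.
Total: $33 + $0 + $0 = $33.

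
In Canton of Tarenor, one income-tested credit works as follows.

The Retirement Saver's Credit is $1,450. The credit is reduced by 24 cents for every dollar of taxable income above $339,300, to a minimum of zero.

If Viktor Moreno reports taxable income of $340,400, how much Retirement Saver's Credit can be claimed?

$1,186

Retirement Saver's Credit: 24% of the $1,100 excess over $339,300 is $264; credit = $1,450 − $264 = $1,186.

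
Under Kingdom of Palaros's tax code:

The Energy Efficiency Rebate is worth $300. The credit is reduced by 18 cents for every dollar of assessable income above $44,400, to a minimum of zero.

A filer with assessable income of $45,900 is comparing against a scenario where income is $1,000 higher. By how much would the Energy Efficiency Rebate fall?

$30

At $45,900 — 18% of the $1,500 excess over $44,400 is $270; credit = $300 − $270 = $30.
At $46,900 — 18% of the $2,500 excess over $44,400 is $450 ≥ base, so the credit is $0.
Lost: $30 − $0 = $30.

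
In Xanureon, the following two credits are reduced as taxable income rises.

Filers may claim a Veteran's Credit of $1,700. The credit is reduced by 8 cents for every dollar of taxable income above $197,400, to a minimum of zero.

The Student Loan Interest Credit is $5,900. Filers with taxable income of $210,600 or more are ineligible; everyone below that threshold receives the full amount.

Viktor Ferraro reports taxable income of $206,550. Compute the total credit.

$6,868

Veteran's Credit: 8% of the $9,150 excess over $197,400 is $732; credit = $1,700 − $732 = $968.
Student Loan Interest Credit: $206,550 is below the $210,600 cutoff, so the full $5,900 applies.
Total: $968 + $5,900 = $6,868.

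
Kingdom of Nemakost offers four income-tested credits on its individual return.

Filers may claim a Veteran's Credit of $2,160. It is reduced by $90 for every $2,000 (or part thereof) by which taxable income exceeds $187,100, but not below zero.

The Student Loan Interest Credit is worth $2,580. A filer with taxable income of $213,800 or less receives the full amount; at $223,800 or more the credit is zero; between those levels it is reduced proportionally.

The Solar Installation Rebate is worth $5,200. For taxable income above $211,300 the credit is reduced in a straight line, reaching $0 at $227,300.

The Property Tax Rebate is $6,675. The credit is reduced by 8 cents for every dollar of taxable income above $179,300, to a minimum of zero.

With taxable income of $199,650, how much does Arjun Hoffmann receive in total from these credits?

Veteran's Credit: income exceeds $187,100 by $12,550, which is 7 full-or-partial $2,000 increments; reduction = 7 × $90 = $630, leaving $1,530.
Student Loan Interest Credit: $199,650 is at or below the $213,800 threshold, so the full $2,580 applies.
Solar Installation Rebate: $199,650 is at or below the $211,300 threshold, so the full $5,200 applies.
Property Tax Rebate: 8% of the $20,350 excess over $179,300 is $1,628; credit = $6,675 − $1,628 = $5,047.
Total: $1,530 + $2,580 + $5,200 + $5,047 = $14,357.

$14,357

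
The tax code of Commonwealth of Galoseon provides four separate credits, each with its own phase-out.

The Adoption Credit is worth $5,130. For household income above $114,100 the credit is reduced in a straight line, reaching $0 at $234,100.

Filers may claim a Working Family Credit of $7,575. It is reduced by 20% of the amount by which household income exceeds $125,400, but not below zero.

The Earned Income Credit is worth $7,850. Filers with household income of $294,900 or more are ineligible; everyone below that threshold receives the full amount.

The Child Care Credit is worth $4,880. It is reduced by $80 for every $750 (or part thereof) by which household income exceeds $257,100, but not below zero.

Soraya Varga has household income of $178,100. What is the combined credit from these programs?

Adoption Credit: $178,100 is $64,000 into a $120,000 phase-out range, leaving 56,000/120,000 of the credit: $5,130 × 56,000/120,000 = $2,394.
Working Family Credit: 20% of the $52,700 excess over $125,400 is $10,540 ≥ base, so the credit is $0.
Earned Income Credit: $178,100 is below the $294,900 cutoff, so the full $7,850 applies.
Child Care Credit: $178,100 is at or below the $257,100 threshold, so the full $4,880 applies.
Total: $2,394 + $0 + $7,850 + $4,880 = $15,124.

$15,124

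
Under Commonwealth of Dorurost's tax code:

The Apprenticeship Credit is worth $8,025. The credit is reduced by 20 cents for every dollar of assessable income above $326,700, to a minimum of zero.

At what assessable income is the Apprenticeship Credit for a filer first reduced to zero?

The credit falls by 20% of each dollar above $326,700, so it reaches zero when the excess is $8,025 / 20% = $40,125: income = $326,700 + $40,125 = $366,825.

$366,825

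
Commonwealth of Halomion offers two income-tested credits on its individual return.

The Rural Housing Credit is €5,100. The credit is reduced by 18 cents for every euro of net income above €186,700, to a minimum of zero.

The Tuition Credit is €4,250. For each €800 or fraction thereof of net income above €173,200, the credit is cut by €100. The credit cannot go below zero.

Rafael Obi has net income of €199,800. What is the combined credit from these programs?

€3,592

Rural Housing Credit: 18% of the €13,100 excess over €186,700 is €2,358; credit = €5,100 − €2,358 = €2,742.
Tuition Credit: income exceeds €173,200 by €26,600, which is 34 full-or-partial €800 increments; reduction = 34 × €100 = €3,400, leaving €850.
Total: €2,742 + €850 = €3,592.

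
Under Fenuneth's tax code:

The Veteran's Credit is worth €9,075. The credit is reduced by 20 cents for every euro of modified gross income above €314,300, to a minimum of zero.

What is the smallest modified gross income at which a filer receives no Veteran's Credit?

€359,675

The credit falls by 20% of each euro above €314,300, so it reaches zero when the excess is €9,075 / 20% = €45,375: income = €314,300 + €45,375 = €359,675.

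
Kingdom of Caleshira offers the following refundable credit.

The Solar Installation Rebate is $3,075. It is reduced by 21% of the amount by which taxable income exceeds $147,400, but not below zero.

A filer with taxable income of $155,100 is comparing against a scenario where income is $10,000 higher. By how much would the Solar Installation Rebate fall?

At $155,100 — 21% of the $7,700 excess over $147,400 is $1,617; credit = $3,075 − $1,617 = $1,458.
At $165,100 — 21% of the $17,700 excess over $147,400 is $3,717 ≥ base, so the credit is $0.
Lost: $1,458 − $0 = $1,458.

$1,458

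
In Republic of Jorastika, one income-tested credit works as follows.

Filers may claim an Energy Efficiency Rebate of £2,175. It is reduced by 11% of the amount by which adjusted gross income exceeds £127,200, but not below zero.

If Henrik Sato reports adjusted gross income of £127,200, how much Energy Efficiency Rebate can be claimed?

£2,175

Energy Efficiency Rebate: £127,200 is at or below the £127,200 threshold, so the full £2,175 applies.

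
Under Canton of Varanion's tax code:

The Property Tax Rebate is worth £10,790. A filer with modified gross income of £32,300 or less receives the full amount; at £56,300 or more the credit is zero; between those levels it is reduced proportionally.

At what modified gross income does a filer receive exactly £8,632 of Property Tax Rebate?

£8,632 is 8,632/10,790 of the full £10,790, so 2,158/10,790 of the £24,000 range has been used: income = £32,300 + £24,000 × 2,158/10,790 = £37,100.

£37,100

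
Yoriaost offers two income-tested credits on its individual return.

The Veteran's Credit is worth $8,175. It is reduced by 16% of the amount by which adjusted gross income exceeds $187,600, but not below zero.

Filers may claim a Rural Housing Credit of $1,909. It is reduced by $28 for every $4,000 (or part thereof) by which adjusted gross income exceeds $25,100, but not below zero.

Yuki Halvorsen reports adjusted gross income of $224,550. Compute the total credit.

$2,772

Veteran's Credit: 16% of the $36,950 excess over $187,600 is $5,912; credit = $8,175 − $5,912 = $2,263.
Rural Housing Credit: income exceeds $25,100 by $199,450, which is 50 full-or-partial $4,000 increments; reduction = 50 × $28 = $1,400, leaving $509.
Total: $2,263 + $509 = $2,772.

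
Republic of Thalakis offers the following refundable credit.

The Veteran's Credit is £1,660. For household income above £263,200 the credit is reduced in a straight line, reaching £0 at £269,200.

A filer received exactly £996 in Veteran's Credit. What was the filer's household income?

£996 is 996/1,660 of the full £1,660, so 664/1,660 of the £6,000 range has been used: income = £263,200 + £6,000 × 664/1,660 = £265,600.

£265,600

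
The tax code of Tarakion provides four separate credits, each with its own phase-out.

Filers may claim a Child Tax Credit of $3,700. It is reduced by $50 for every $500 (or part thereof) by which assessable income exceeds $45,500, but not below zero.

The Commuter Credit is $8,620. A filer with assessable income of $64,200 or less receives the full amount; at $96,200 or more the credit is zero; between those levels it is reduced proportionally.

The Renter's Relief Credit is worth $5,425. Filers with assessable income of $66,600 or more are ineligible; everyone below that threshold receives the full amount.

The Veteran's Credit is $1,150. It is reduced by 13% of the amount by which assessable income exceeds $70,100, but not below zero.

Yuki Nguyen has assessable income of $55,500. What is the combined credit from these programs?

Child Tax Credit: income exceeds $45,500 by $10,000, which is 20 full-or-partial $500 increments; reduction = 20 × $50 = $1,000, leaving $2,700.
Commuter Credit: $55,500 is at or below the $64,200 threshold, so the full $8,620 applies.
Renter's Relief Credit: $55,500 is below the $66,600 cutoff, so the full $5,425 applies.
Veteran's Credit: $55,500 is at or below the $70,100 threshold, so the full $1,150 applies.
Total: $2,700 + $8,620 + $5,425 + $1,150 = $17,895.

$17,895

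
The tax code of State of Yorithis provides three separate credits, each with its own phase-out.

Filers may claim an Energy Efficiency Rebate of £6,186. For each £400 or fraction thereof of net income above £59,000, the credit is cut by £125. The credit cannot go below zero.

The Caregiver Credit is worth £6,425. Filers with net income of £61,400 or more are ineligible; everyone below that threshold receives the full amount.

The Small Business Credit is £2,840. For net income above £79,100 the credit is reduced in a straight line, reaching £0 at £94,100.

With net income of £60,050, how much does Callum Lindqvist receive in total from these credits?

£15,076

Energy Efficiency Rebate: income exceeds £59,000 by £1,050, which is 3 full-or-partial £400 increments; reduction = 3 × £125 = £375, leaving £5,811.
Caregiver Credit: £60,050 is below the £61,400 cutoff, so the full £6,425 applies.
Small Business Credit: £60,050 is at or below the £79,100 threshold, so the full £2,840 applies.
Total: £5,811 + £6,425 + £2,840 = £15,076.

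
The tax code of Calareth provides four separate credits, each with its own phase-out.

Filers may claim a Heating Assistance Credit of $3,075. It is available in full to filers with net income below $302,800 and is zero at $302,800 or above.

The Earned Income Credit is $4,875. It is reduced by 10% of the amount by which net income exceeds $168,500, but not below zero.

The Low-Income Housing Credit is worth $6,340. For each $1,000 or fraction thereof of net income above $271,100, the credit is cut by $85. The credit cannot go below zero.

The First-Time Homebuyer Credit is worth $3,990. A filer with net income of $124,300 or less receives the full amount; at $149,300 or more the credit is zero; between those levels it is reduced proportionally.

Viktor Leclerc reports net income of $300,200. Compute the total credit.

$6,865

Heating Assistance Credit: $300,200 is below the $302,800 cutoff, so the full $3,075 applies.
Earned Income Credit: 10% of the $131,700 excess over $168,500 is $13,170 ≥ base, so the credit is $0.
Low-Income Housing Credit: income exceeds $271,100 by $29,100, which is 30 full-or-partial $1,000 increments; reduction = 30 × $85 = $2,550, leaving $3,790.
First-Time Homebuyer Credit: $300,200 is at or above $149,300, so the credit is $0.
Total: $3,075 + $0 + $3,790 + $0 = $6,865.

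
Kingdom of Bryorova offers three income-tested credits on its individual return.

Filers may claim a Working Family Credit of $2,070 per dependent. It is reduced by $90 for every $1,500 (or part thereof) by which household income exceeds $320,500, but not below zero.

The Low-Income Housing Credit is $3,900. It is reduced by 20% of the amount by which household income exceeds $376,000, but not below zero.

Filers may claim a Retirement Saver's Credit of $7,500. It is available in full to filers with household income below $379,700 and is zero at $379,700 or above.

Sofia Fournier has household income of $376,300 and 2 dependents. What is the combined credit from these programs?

$12,060

Working Family Credit: base = 2 × $2,070 = $4,140. income exceeds $320,500 by $55,800, which is 38 full-or-partial $1,500 increments; reduction = 38 × $90 = $3,420, leaving $720.
Low-Income Housing Credit: 20% of the $300 excess over $376,000 is $60; credit = $3,900 − $60 = $3,840.
Retirement Saver's Credit: $376,300 is below the $379,700 cutoff, so the full $7,500 applies.
Total: $720 + $3,840 + $7,500 = $12,060.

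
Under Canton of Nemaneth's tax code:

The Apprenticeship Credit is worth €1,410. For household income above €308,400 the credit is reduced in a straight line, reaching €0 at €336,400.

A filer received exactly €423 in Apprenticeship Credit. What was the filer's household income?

€423 is 423/1,410 of the full €1,410, so 987/1,410 of the €28,000 range has been used: income = €308,400 + €28,000 × 987/1,410 = €328,000.

€328,000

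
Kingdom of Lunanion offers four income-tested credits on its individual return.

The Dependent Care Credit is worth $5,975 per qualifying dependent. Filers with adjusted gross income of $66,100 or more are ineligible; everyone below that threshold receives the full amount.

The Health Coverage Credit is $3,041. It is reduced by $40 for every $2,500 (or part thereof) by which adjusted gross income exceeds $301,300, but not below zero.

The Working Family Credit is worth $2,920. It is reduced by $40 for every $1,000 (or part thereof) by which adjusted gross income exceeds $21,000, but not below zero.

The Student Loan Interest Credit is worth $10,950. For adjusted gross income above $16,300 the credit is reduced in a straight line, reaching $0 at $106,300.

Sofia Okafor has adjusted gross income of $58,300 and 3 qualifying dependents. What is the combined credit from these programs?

$28,206

Dependent Care Credit: base = 3 × $5,975 = $17,925. $58,300 is below the $66,100 cutoff, so the full $17,925 applies.
Health Coverage Credit: $58,300 is at or below the $301,300 threshold, so the full $3,041 applies.
Working Family Credit: income exceeds $21,000 by $37,300, which is 38 full-or-partial $1,000 increments; reduction = 38 × $40 = $1,520, leaving $1,400.
Student Loan Interest Credit: $58,300 is $42,000 into a $90,000 phase-out range, leaving 48,000/90,000 of the credit: $10,950 × 48,000/90,000 = $5,840.
Total: $17,925 + $3,041 + $1,400 + $5,840 = $28,206.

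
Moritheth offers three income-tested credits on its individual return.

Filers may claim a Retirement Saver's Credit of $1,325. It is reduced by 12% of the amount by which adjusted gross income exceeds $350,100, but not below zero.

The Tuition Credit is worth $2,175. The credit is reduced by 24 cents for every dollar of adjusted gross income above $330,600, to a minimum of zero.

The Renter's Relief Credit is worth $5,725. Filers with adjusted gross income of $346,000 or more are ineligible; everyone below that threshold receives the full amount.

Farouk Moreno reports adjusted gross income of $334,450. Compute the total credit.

Retirement Saver's Credit: $334,450 is at or below the $350,100 threshold, so the full $1,325 applies.
Tuition Credit: 24% of the $3,850 excess over $330,600 is $924; credit = $2,175 − $924 = $1,251.
Renter's Relief Credit: $334,450 is below the $346,000 cutoff, so the full $5,725 applies.
Total: $1,325 + $1,251 + $5,725 = $8,301.

$8,301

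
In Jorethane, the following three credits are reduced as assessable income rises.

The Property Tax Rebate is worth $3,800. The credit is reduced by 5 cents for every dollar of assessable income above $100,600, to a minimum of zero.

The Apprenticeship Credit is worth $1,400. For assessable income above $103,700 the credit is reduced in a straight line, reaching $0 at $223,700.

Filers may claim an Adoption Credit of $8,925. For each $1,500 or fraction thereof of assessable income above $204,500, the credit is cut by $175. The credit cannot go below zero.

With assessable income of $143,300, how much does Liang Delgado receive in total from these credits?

Property Tax Rebate: 5% of the $42,700 excess over $100,600 is $2,135; credit = $3,800 − $2,135 = $1,665.
Apprenticeship Credit: $143,300 is $39,600 into a $120,000 phase-out range, leaving 80,400/120,000 of the credit: $1,400 × 80,400/120,000 = $938.
Adoption Credit: $143,300 is at or below the $204,500 threshold, so the full $8,925 applies.
Total: $1,665 + $938 + $8,925 = $11,528.

$11,528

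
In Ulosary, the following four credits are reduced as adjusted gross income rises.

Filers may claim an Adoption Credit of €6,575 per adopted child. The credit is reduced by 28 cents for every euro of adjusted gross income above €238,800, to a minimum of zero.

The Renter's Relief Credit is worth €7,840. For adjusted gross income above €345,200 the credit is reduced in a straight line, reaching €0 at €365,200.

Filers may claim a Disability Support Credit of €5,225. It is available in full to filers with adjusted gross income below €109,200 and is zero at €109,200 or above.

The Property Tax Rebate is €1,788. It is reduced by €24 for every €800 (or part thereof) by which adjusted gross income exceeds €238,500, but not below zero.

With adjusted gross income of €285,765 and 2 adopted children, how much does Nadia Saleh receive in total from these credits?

Adoption Credit: base = 2 × €6,575 = €13,150. 28% of the €46,965 excess over €238,800 is €13,150.20 ≥ base, so the credit is €0.
Renter's Relief Credit: €285,765 is at or below the €345,200 threshold, so the full €7,840 applies.
Disability Support Credit: €285,765 meets or exceeds the €109,200 cutoff, so the credit is €0.
Property Tax Rebate: income exceeds €238,500 by €47,265, which is 60 full-or-partial €800 increments; reduction = 60 × €24 = €1,440, leaving €348.
Total: €0 + €7,840 + €0 + €348 = €8,188.

€8,188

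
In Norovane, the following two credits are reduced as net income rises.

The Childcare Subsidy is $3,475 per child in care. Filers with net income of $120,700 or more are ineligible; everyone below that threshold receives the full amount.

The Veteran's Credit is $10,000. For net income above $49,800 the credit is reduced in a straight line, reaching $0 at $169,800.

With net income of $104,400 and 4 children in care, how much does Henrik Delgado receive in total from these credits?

Childcare Subsidy: base = 4 × $3,475 = $13,900. $104,400 is below the $120,700 cutoff, so the full $13,900 applies.
Veteran's Credit: $104,400 is $54,600 into a $120,000 phase-out range, leaving 65,400/120,000 of the credit: $10,000 × 65,400/120,000 = $5,450.
Total: $13,900 + $5,450 = $19,350.

$19,350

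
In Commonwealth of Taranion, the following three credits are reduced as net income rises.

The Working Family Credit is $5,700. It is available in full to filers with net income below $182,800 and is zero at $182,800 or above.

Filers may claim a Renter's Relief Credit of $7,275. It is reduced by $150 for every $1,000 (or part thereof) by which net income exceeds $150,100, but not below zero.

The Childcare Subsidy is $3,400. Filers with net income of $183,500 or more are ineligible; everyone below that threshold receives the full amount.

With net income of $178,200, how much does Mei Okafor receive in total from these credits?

Working Family Credit: $178,200 is below the $182,800 cutoff, so the full $5,700 applies.
Renter's Relief Credit: income exceeds $150,100 by $28,100, which is 29 full-or-partial $1,000 increments; reduction = 29 × $150 = $4,350, leaving $2,925.
Childcare Subsidy: $178,200 is below the $183,500 cutoff, so the full $3,400 applies.
Total: $5,700 + $2,925 + $3,400 = $12,025.

$12,025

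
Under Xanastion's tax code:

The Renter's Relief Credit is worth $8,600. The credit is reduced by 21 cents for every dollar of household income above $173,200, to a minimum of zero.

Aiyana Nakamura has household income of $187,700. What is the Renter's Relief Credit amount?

Renter's Relief Credit: 21% of the $14,500 excess over $173,200 is $3,045; credit = $8,600 − $3,045 = $5,555.

$5,555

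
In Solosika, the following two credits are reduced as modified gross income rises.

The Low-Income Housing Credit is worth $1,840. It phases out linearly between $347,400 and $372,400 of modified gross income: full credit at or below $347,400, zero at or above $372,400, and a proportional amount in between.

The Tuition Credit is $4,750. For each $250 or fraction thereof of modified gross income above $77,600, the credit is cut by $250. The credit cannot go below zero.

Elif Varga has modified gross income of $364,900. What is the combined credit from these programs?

$552

Low-Income Housing Credit: $364,900 is $17,500 into a $25,000 phase-out range, leaving 7,500/25,000 of the credit: $1,840 × 7,500/25,000 = $552.
Tuition Credit: income exceeds $77,600 by $287,300 → 1150 increments × $250 = $287,500 ≥ base, so the credit is $0.
Total: $552 + $0 = $552.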